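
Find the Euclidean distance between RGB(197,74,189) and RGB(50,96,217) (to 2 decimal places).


d = √[(R₁-R₂)² + (G₁-G₂)² + (B₁-B₂)²]
d = √[(197-50)² + (74-96)² + (189-217)²]
d = √[21609 + 484 + 784]
d = √22877
d ≈ 151.25


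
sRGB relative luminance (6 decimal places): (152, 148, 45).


Linearize each channel (sRGB transfer function): c = v/255; c_lin = c/12.92 if c ≤ 0.04045, else ((c+0.055)/1.055)^2.4
  R: 152/255 ≈ 0.596078 > 0.04045 → ((0.596078+0.055)/1.055)^2.4 ≈ 0.313989
  G: 148/255 ≈ 0.580392 > 0.04045 → ((0.580392+0.055)/1.055)^2.4 ≈ 0.296138
  B: 45/255 ≈ 0.176471 > 0.04045 → ((0.176471+0.055)/1.055)^2.4 ≈ 0.026241
R_lin = 0.313989, G_lin = 0.296138, B_lin = 0.026241
L = 0.2126×R + 0.7152×G + 0.0722×B
L = 0.2126×0.313989 + 0.7152×0.296138 + 0.0722×0.026241
L ≈ 0.280447


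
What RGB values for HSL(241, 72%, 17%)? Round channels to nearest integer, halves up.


H=241°, S=0.72, L=0.17
C = (1-|2L-1|)×S = (1-|-0.66|)×0.72 = 0.2448
H' = H/60 = 241/60 ≈ 4.0167; X = C×(1-|H' mod 2 - 1|) = 0.00408
m = L - C/2 = 0.17 - 0.1224 = 0.0476
Sector ⌊H'⌋ = 4 → (R',G',B') = (0.00408, 0.0, 0.2448)
RGB = ((R'+m)×255, (G'+m)×255, (B'+m)×255) = (13.1784, 12.138, 74.562)
Round half up → RGB(13, 12, 75)


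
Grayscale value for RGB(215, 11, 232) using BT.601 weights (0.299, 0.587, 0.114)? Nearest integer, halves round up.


Gray = 0.299×R + 0.587×G + 0.114×B
Gray = 0.299×215 + 0.587×11 + 0.114×232
Gray = 64.285 + 6.457 + 26.448
Gray = 97.190 → round half up → 97
Gray = 97


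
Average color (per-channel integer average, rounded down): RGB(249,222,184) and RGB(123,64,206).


Midpoint: each channel = ⌊(C₁+C₂)/2⌋
R: ⌊(249+123)/2⌋ = 186
G: ⌊(222+64)/2⌋ = 143
B: ⌊(184+206)/2⌋ = 195
= RGB(186, 143, 195)


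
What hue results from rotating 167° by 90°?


New hue = (H + rotation) mod 360
New hue = (167 + 90) mod 360
= 257 mod 360
= 257°


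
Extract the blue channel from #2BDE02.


Color: #2BDE02
R = 2B = 43
G = DE = 222
B = 02 = 2
Blue = 2


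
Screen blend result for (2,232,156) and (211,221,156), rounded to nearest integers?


Screen: C = 255 - (255-A)×(255-B)/255, rounded to nearest integer
R: 255 - (255-2)×(255-211)/255 = 255 - 11132/255 ≈ 255 - 43.655 = 211.345 → 211
G: 255 - (255-232)×(255-221)/255 = 255 - 782/255 ≈ 255 - 3.067 = 251.933 → 252
B: 255 - (255-156)×(255-156)/255 = 255 - 9801/255 ≈ 255 - 38.435 = 216.565 → 217
= RGB(211, 252, 217)


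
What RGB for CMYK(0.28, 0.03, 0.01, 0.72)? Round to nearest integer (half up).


R = 255 × (1-C) × (1-K) = 255 × 0.72 × 0.28 = 51.408 → 51
G = 255 × (1-M) × (1-K) = 255 × 0.97 × 0.28 = 69.258 → 69
B = 255 × (1-Y) × (1-K) = 255 × 0.99 × 0.28 = 70.686 → 71
= RGB(51, 69, 71)


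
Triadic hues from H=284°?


Triadic: equally spaced at 120° intervals
H1 = 284°
H2 = (284 + 120) mod 360 = 44°
H3 = (284 + 240) mod 360 = 164°
Triadic = 284°, 44°, 164°


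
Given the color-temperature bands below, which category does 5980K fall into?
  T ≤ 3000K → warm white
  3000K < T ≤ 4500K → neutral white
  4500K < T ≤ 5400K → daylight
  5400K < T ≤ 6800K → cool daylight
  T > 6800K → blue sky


Temperature: 5980K
5400K < 5980K ≤ 6800K → cool daylight
Classification: cool daylight


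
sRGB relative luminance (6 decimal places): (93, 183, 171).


Linearize each channel (sRGB transfer function): c = v/255; c_lin = c/12.92 if c ≤ 0.04045, else ((c+0.055)/1.055)^2.4
  R: 93/255 ≈ 0.364706 > 0.04045 → ((0.364706+0.055)/1.055)^2.4 ≈ 0.109462
  G: 183/255 ≈ 0.717647 > 0.04045 → ((0.717647+0.055)/1.055)^2.4 ≈ 0.473531
  B: 171/255 ≈ 0.670588 > 0.04045 → ((0.670588+0.055)/1.055)^2.4 ≈ 0.407240
R_lin = 0.109462, G_lin = 0.473531, B_lin = 0.407240
L = 0.2126×R + 0.7152×G + 0.0722×B
L = 0.2126×0.109462 + 0.7152×0.473531 + 0.0722×0.407240
L ≈ 0.391344


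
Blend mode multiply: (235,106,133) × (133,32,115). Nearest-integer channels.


Multiply: C = A×B/255, rounded to nearest integer
R: 235×133/255 = 31255/255 ≈ 122.569 → 123
G: 106×32/255 = 3392/255 ≈ 13.302 → 13
B: 133×115/255 = 15295/255 ≈ 59.980 → 60
= RGB(123, 13, 60)


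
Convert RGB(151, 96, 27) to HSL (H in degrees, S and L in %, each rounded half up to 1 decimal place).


Normalize: R'=151/255≈0.5922, G'=96/255≈0.3765, B'=27/255≈0.1059
Max=151/255, Min=27/255, Δ=Max-Min=124/255
L = (Max+Min)/2 = (151+27)/510 = 178/510 = 0.34901… → L = 34.9%
L ≤ 0.5 → S = Δ/(Max+Min) = 124/(151+27) = 124/178 = 0.69662… → S = 69.7%
(the 1/255 factors cancel in S and H, so raw channel differences can be used)
Max is R' → H = 60 × (((G-B)/Δ) mod 6) = 60 × (((96-27)/124) mod 6)
  69/124 = 0.5564…
  H = 60 × 0.5564… = 33.387…° → H = 33.4°
= HSL(33.4°, 69.7%, 34.9%)


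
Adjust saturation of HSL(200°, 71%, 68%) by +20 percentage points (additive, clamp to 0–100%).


Original S = 71%
Adjustment = +20 percentage points
New S = 71 + (20) = 91
Clamp to [0, 100] → 91
= HSL(200°, 91%, 68%)


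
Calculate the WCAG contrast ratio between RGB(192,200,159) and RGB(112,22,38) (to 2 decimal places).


Linearize each sRGB channel c=v/255: c/12.92 if c ≤ 0.04045 else ((c+0.055)/1.055)^2.4
L = 0.2126×R_lin + 0.7152×G_lin + 0.0722×B_lin
Color 1 (192,200,159):
  R=192: 192/255≈0.7529 > 0.04045 → ((0.7529+0.055)/1.055)^2.4 ≈ 0.52712
  G=200: 200/255≈0.7843 > 0.04045 → ((0.7843+0.055)/1.055)^2.4 ≈ 0.57758
  B=159: 159/255≈0.6235 > 0.04045 → ((0.6235+0.055)/1.055)^2.4 ≈ 0.34670
  L1 = 0.2126×0.52712 + 0.7152×0.57758 + 0.0722×0.34670 ≈ 0.55018
Color 2 (112,22,38):
  R=112: 112/255≈0.4392 > 0.04045 → ((0.4392+0.055)/1.055)^2.4 ≈ 0.16203
  G=22: 22/255≈0.0863 > 0.04045 → ((0.0863+0.055)/1.055)^2.4 ≈ 0.00802
  B=38: 38/255≈0.1490 > 0.04045 → ((0.1490+0.055)/1.055)^2.4 ≈ 0.01938
  L2 = 0.2126×0.16203 + 0.7152×0.00802 + 0.0722×0.01938 ≈ 0.04159
Lighter = 0.55018, Darker = 0.04159
Ratio = (L_lighter + 0.05) / (L_darker + 0.05)
Ratio = (0.55018 + 0.05) / (0.04159 + 0.05) = 0.60018 / 0.09159 ≈ 6.5533
Ratio ≈ 6.55:1


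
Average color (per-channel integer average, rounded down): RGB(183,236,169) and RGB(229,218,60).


Midpoint: each channel = ⌊(C₁+C₂)/2⌋
R: ⌊(183+229)/2⌋ = 206
G: ⌊(236+218)/2⌋ = 227
B: ⌊(169+60)/2⌋ = 114
= RGB(206, 227, 114)


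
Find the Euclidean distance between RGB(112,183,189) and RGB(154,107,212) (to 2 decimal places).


d = √[(R₁-R₂)² + (G₁-G₂)² + (B₁-B₂)²]
d = √[(112-154)² + (183-107)² + (189-212)²]
d = √[1764 + 5776 + 529]
d = √8069
d ≈ 89.83


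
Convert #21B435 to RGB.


21 → 33 (R)
B4 → 180 (G)
35 → 53 (B)
= RGB(33, 180, 53)


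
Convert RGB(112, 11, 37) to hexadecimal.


R = 112 → 70 (hex)
G = 11 → 0B (hex)
B = 37 → 25 (hex)
Hex = #700B25


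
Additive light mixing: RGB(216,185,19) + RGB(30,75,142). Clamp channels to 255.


Additive: each channel = min(255, C₁+C₂)
R: 216+30 = 246 → 246
G: 185+75 = 260 → 255
B: 19+142 = 161 → 161
= RGB(246, 255, 161)


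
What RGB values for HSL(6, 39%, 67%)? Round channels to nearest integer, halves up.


H=6°, S=0.39, L=0.67
C = (1-|2L-1|)×S = (1-|0.34|)×0.39 = 0.2574
H' = H/60 = 6/60 ≈ 0.1000; X = C×(1-|H' mod 2 - 1|) = 0.02574
m = L - C/2 = 0.67 - 0.1287 = 0.5413
Sector ⌊H'⌋ = 0 → (R',G',B') = (0.2574, 0.02574, 0.0)
RGB = ((R'+m)×255, (G'+m)×255, (B'+m)×255) = (203.6685, 144.5952, 138.0315)
Round half up → RGB(204, 145, 138)


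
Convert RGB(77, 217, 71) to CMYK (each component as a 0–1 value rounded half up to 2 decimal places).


R'=77/255≈0.3020, G'=217/255≈0.8510, B'=71/255≈0.2784
K = 1 - max(R',G',B') = 1 - 217/255 = 38/255 = 0.14901… → 0.15
(1-R'-K)/(1-K) simplifies to (max-R)/max with max = 217:
C = (217-77)/217 = 140/217 = 0.64516… → 0.65
M = (217-217)/217 = 0/217 = 0 → 0.00
Y = (217-71)/217 = 146/217 = 0.67281… → 0.67
= CMYK(0.65, 0.00, 0.67, 0.15)


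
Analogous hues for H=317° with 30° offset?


Base hue: 317°
Left analog: (317 - 30) mod 360 = 287°
Right analog: (317 + 30) mod 360 = 347°
Analogous hues = 287° and 347°


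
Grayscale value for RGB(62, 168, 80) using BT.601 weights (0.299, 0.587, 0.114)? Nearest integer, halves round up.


Gray = 0.299×R + 0.587×G + 0.114×B
Gray = 0.299×62 + 0.587×168 + 0.114×80
Gray = 18.538 + 98.616 + 9.120
Gray = 126.274 → round half up → 126
Gray = 126


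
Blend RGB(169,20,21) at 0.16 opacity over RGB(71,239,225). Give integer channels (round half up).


C = α×F + (1-α)×B, with 1-α = 0.84
R: 0.16×169 + 0.84×71 = 27.04 + 59.64 = 86.68 → 87
G: 0.16×20 + 0.84×239 = 3.20 + 200.76 = 203.96 → 204
B: 0.16×21 + 0.84×225 = 3.36 + 189.00 = 192.36 → 192
= RGB(87, 204, 192)


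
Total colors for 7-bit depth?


Colors = 2^bits = 2^7
= 128 colors


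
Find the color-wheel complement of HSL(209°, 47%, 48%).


Complement = opposite side of color wheel = hue + 180°
H' = (209 + 180) mod 360 = 29°
S and L unchanged.
= HSL(29°, 47%, 48%)


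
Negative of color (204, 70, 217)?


Invert: (255-R, 255-G, 255-B)
R: 255-204 = 51
G: 255-70 = 185
B: 255-217 = 38
= RGB(51, 185, 38)


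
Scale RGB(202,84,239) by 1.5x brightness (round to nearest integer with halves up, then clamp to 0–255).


Multiply each channel by 1.5, round half up, clamp to [0, 255]
R: 202×1.5 = 303 → clamp → 255
G: 84×1.5 = 126
B: 239×1.5 = 358.5 → round → 359 → clamp → 255
= RGB(255, 126, 255)


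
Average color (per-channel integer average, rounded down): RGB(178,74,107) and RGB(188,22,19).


Midpoint: each channel = ⌊(C₁+C₂)/2⌋
R: ⌊(178+188)/2⌋ = 183
G: ⌊(74+22)/2⌋ = 48
B: ⌊(107+19)/2⌋ = 63
= RGB(183, 48, 63)


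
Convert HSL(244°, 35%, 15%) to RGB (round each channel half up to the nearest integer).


H=244°, S=0.35, L=0.15
C = (1-|2L-1|)×S = (1-|-0.70|)×0.35 = 0.105
H' = H/60 = 244/60 ≈ 4.0667; X = C×(1-|H' mod 2 - 1|) = 0.007
m = L - C/2 = 0.15 - 0.0525 = 0.0975
Sector ⌊H'⌋ = 4 → (R',G',B') = (0.007, 0.0, 0.105)
RGB = ((R'+m)×255, (G'+m)×255, (B'+m)×255) = (26.6475, 24.8625, 51.6375)
Round half up → RGB(27, 25, 52)


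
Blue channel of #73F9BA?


Color: #73F9BA
R = 73 = 115
G = F9 = 249
B = BA = 186
Blue = 186


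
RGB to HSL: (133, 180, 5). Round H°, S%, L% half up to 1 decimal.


Normalize: R'=133/255≈0.5216, G'=180/255≈0.7059, B'=5/255≈0.0196
Max=180/255, Min=5/255, Δ=Max-Min=175/255
L = (Max+Min)/2 = (180+5)/510 = 185/510 = 0.36274… → L = 36.3%
L ≤ 0.5 → S = Δ/(Max+Min) = 175/(180+5) = 175/185 = 0.94594… → S = 94.6%
(the 1/255 factors cancel in S and H, so raw channel differences can be used)
Max is G' → H = 60 × ((B-R)/Δ + 2) = 60 × ((5-133)/175 + 2)
  -128/175 + 2 = -0.7314… + 2 = 1.2685…
  H = 60 × 1.2685… = 76.114…° → H = 76.1°
= HSL(76.1°, 94.6%, 36.3%)


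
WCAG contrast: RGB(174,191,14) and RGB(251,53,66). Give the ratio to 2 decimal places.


Linearize each sRGB channel c=v/255: c/12.92 if c ≤ 0.04045 else ((c+0.055)/1.055)^2.4
L = 0.2126×R_lin + 0.7152×G_lin + 0.0722×B_lin
Color 1 (174,191,14):
  R=174: 174/255≈0.6824 > 0.04045 → ((0.6824+0.055)/1.055)^2.4 ≈ 0.42327
  G=191: 191/255≈0.7490 > 0.04045 → ((0.7490+0.055)/1.055)^2.4 ≈ 0.52100
  B=14: 14/255≈0.0549 > 0.04045 → ((0.0549+0.055)/1.055)^2.4 ≈ 0.00439
  L1 = 0.2126×0.42327 + 0.7152×0.52100 + 0.0722×0.00439 ≈ 0.46292
Color 2 (251,53,66):
  R=251: 251/255≈0.9843 > 0.04045 → ((0.9843+0.055)/1.055)^2.4 ≈ 0.96469
  G=53: 53/255≈0.2078 > 0.04045 → ((0.2078+0.055)/1.055)^2.4 ≈ 0.03560
  B=66: 66/255≈0.2588 > 0.04045 → ((0.2588+0.055)/1.055)^2.4 ≈ 0.05448
  L2 = 0.2126×0.96469 + 0.7152×0.03560 + 0.0722×0.05448 ≈ 0.23449
Lighter = 0.46292, Darker = 0.23449
Ratio = (L_lighter + 0.05) / (L_darker + 0.05)
Ratio = (0.46292 + 0.05) / (0.23449 + 0.05) = 0.51292 / 0.28449 ≈ 1.8030
Ratio ≈ 1.80:1


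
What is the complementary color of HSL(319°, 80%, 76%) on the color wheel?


Complement = opposite side of color wheel = hue + 180°
H' = (319 + 180) mod 360 = 139°
S and L unchanged.
= HSL(139°, 80%, 76%)


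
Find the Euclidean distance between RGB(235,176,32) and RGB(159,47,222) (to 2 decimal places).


d = √[(R₁-R₂)² + (G₁-G₂)² + (B₁-B₂)²]
d = √[(235-159)² + (176-47)² + (32-222)²]
d = √[5776 + 16641 + 36100]
d = √58517
d ≈ 241.90


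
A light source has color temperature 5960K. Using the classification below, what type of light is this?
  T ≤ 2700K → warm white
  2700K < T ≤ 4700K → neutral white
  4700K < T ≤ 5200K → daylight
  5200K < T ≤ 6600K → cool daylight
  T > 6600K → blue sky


Temperature: 5960K
5200K < 5960K ≤ 6600K → cool daylight
Classification: cool daylight


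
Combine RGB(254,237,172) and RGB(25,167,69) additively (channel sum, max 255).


Additive: each channel = min(255, C₁+C₂)
R: 254+25 = 279 → 255
G: 237+167 = 404 → 255
B: 172+69 = 241 → 241
= RGB(255, 255, 241)


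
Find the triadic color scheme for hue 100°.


Triadic: equally spaced at 120° intervals
H1 = 100°
H2 = (100 + 120) mod 360 = 220°
H3 = (100 + 240) mod 360 = 340°
Triadic = 100°, 220°, 340°


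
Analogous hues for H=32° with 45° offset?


Base hue: 32°
Left analog: (32 - 45) mod 360 = 347°
Right analog: (32 + 45) mod 360 = 77°
Analogous hues = 347° and 77°


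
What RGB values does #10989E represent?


10 → 16 (R)
98 → 152 (G)
9E → 158 (B)
= RGB(16, 152, 158)


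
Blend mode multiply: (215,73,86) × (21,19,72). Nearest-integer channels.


Multiply: C = A×B/255, rounded to nearest integer
R: 215×21/255 = 4515/255 ≈ 17.706 → 18
G: 73×19/255 = 1387/255 ≈ 5.439 → 5
B: 86×72/255 = 6192/255 ≈ 24.282 → 24
= RGB(18, 5, 24)


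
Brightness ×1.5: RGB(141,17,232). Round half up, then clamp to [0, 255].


Multiply each channel by 1.5, round half up, clamp to [0, 255]
R: 141×1.5 = 211.5 → round → 212
G: 17×1.5 = 25.5 → round → 26
B: 232×1.5 = 348 → clamp → 255
= RGB(212, 26, 255)


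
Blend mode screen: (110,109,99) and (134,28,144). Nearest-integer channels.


Screen: C = 255 - (255-A)×(255-B)/255, rounded to nearest integer
R: 255 - (255-110)×(255-134)/255 = 255 - 17545/255 ≈ 255 - 68.804 = 186.196 → 186
G: 255 - (255-109)×(255-28)/255 = 255 - 33142/255 ≈ 255 - 129.969 = 125.031 → 125
B: 255 - (255-99)×(255-144)/255 = 255 - 17316/255 ≈ 255 - 67.906 = 187.094 → 187
= RGB(186, 125, 187)


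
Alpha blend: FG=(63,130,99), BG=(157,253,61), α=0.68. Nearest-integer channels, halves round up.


C = α×F + (1-α)×B, with 1-α = 0.32
R: 0.68×63 + 0.32×157 = 42.84 + 50.24 = 93.08 → 93
G: 0.68×130 + 0.32×253 = 88.40 + 80.96 = 169.36 → 169
B: 0.68×99 + 0.32×61 = 67.32 + 19.52 = 86.84 → 87
= RGB(93, 169, 87)


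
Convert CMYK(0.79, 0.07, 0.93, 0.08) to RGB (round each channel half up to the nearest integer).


R = 255 × (1-C) × (1-K) = 255 × 0.21 × 0.92 = 49.266 → 49
G = 255 × (1-M) × (1-K) = 255 × 0.93 × 0.92 = 218.178 → 218
B = 255 × (1-Y) × (1-K) = 255 × 0.07 × 0.92 = 16.422 → 16
= RGB(49, 218, 16)


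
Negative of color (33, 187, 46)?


Invert: (255-R, 255-G, 255-B)
R: 255-33 = 222
G: 255-187 = 68
B: 255-46 = 209
= RGB(222, 68, 209)


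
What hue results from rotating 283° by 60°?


New hue = (H + rotation) mod 360
New hue = (283 + 60) mod 360
= 343 mod 360
= 343°


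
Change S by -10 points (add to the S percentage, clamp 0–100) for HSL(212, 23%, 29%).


Original S = 23%
Adjustment = -10 percentage points
New S = 23 + (-10) = 13
Clamp to [0, 100] → 13
= HSL(212°, 13%, 29%)


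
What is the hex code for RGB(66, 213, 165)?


R = 66 → 42 (hex)
G = 213 → D5 (hex)
B = 165 → A5 (hex)
Hex = #42D5A5


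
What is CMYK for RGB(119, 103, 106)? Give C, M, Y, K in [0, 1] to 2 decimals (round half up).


R'=119/255≈0.4667, G'=103/255≈0.4039, B'=106/255≈0.4157
K = 1 - max(R',G',B') = 1 - 119/255 = 136/255 = 0.53333… → 0.53
(1-R'-K)/(1-K) simplifies to (max-R)/max with max = 119:
C = (119-119)/119 = 0/119 = 0 → 0.00
M = (119-103)/119 = 16/119 = 0.13445… → 0.13
Y = (119-106)/119 = 13/119 = 0.10924… → 0.11
= CMYK(0.00, 0.13, 0.11, 0.53)


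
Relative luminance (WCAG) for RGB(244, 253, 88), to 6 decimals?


Linearize each channel (sRGB transfer function): c = v/255; c_lin = c/12.92 if c ≤ 0.04045, else ((c+0.055)/1.055)^2.4
  R: 244/255 ≈ 0.956863 > 0.04045 → ((0.956863+0.055)/1.055)^2.4 ≈ 0.904661
  G: 253/255 ≈ 0.992157 > 0.04045 → ((0.992157+0.055)/1.055)^2.4 ≈ 0.982251
  B: 88/255 ≈ 0.345098 > 0.04045 → ((0.345098+0.055)/1.055)^2.4 ≈ 0.097587
R_lin = 0.904661, G_lin = 0.982251, B_lin = 0.097587
L = 0.2126×R + 0.7152×G + 0.0722×B
L = 0.2126×0.904661 + 0.7152×0.982251 + 0.0722×0.097587
L ≈ 0.901882


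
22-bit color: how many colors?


Colors = 2^bits = 2^22
= 4,194,304 colors


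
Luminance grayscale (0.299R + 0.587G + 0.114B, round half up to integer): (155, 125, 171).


Gray = 0.299×R + 0.587×G + 0.114×B
Gray = 0.299×155 + 0.587×125 + 0.114×171
Gray = 46.345 + 73.375 + 19.494
Gray = 139.214 → round half up → 139
Gray = 139


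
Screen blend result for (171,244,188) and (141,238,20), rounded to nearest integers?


Screen: C = 255 - (255-A)×(255-B)/255, rounded to nearest integer
R: 255 - (255-171)×(255-141)/255 = 255 - 9576/255 ≈ 255 - 37.553 = 217.447 → 217
G: 255 - (255-244)×(255-238)/255 = 255 - 187/255 ≈ 255 - 0.733 = 254.267 → 254
B: 255 - (255-188)×(255-20)/255 = 255 - 15745/255 ≈ 255 - 61.745 = 193.255 → 193
= RGB(217, 254, 193)


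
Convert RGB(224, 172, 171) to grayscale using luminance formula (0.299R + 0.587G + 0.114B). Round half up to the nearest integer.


Gray = 0.299×R + 0.587×G + 0.114×B
Gray = 0.299×224 + 0.587×172 + 0.114×171
Gray = 66.976 + 100.964 + 19.494
Gray = 187.434 → round half up → 187
Gray = 187


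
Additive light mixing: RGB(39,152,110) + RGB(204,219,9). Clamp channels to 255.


Additive: each channel = min(255, C₁+C₂)
R: 39+204 = 243 → 243
G: 152+219 = 371 → 255
B: 110+9 = 119 → 119
= RGB(243, 255, 119)


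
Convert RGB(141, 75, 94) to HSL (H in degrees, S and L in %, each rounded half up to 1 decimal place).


Normalize: R'=141/255≈0.5529, G'=75/255≈0.2941, B'=94/255≈0.3686
Max=141/255, Min=75/255, Δ=Max-Min=66/255
L = (Max+Min)/2 = (141+75)/510 = 216/510 = 0.42352… → L = 42.4%
L ≤ 0.5 → S = Δ/(Max+Min) = 66/(141+75) = 66/216 = 0.30555… → S = 30.6%
(the 1/255 factors cancel in S and H, so raw channel differences can be used)
Max is R' → H = 60 × (((G-B)/Δ) mod 6) = 60 × (((75-94)/66) mod 6)
  (-19)/66 = -0.2878…; negative, so add 6 → 5.7121…
  H = 60 × 5.7121… = 342.727…° → H = 342.7°
= HSL(342.7°, 30.6%, 42.4%)


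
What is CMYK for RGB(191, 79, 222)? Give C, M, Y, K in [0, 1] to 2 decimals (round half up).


R'=191/255≈0.7490, G'=79/255≈0.3098, B'=222/255≈0.8706
K = 1 - max(R',G',B') = 1 - 222/255 = 33/255 = 0.12941… → 0.13
(1-R'-K)/(1-K) simplifies to (max-R)/max with max = 222:
C = (222-191)/222 = 31/222 = 0.13963… → 0.14
M = (222-79)/222 = 143/222 = 0.64414… → 0.64
Y = (222-222)/222 = 0/222 = 0 → 0.00
= CMYK(0.14, 0.64, 0.00, 0.13)


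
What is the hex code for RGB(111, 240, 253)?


R = 111 → 6F (hex)
G = 240 → F0 (hex)
B = 253 → FD (hex)
Hex = #6FF0FD


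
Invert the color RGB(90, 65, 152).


Invert: (255-R, 255-G, 255-B)
R: 255-90 = 165
G: 255-65 = 190
B: 255-152 = 103
= RGB(165, 190, 103)


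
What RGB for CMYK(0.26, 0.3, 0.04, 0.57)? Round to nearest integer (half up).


R = 255 × (1-C) × (1-K) = 255 × 0.74 × 0.43 = 81.141 → 81
G = 255 × (1-M) × (1-K) = 255 × 0.70 × 0.43 = 76.755 → 77
B = 255 × (1-Y) × (1-K) = 255 × 0.96 × 0.43 = 105.264 → 105
= RGB(81, 77, 105)


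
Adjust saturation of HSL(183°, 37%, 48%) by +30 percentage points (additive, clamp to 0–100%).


Original S = 37%
Adjustment = +30 percentage points
New S = 37 + (30) = 67
Clamp to [0, 100] → 67
= HSL(183°, 67%, 48%)


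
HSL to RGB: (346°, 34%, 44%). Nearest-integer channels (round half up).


H=346°, S=0.34, L=0.44
C = (1-|2L-1|)×S = (1-|-0.12|)×0.34 = 0.2992
H' = H/60 = 346/60 ≈ 5.7667; X = C×(1-|H' mod 2 - 1|) ≈ 0.0698
m = L - C/2 = 0.44 - 0.1496 = 0.2904
Sector ⌊H'⌋ = 5 → (R',G',B') = (0.2992, 0.0, ≈0.0698)
RGB = ((R'+m)×255, (G'+m)×255, (B'+m)×255) = (150.348, 74.052, 91.8544)
Round half up → RGB(150, 74, 92)


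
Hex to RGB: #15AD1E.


15 → 21 (R)
AD → 173 (G)
1E → 30 (B)
= RGB(21, 173, 30)


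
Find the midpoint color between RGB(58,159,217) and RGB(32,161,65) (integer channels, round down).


Midpoint: each channel = ⌊(C₁+C₂)/2⌋
R: ⌊(58+32)/2⌋ = 45
G: ⌊(159+161)/2⌋ = 160
B: ⌊(217+65)/2⌋ = 141
= RGB(45, 160, 141)


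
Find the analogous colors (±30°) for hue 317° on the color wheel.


Base hue: 317°
Left analog: (317 - 30) mod 360 = 287°
Right analog: (317 + 30) mod 360 = 347°
Analogous hues = 287° and 347°


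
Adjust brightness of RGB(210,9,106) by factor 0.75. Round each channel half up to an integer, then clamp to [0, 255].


Multiply each channel by 0.75, round half up, clamp to [0, 255]
R: 210×0.75 = 157.5 → round → 158
G: 9×0.75 = 6.75 → round → 7
B: 106×0.75 = 79.5 → round → 80
= RGB(158, 7, 80)


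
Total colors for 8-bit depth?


Colors = 2^bits = 2^8
= 256 colors


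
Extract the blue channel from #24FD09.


Color: #24FD09
R = 24 = 36
G = FD = 253
B = 09 = 9
Blue = 9


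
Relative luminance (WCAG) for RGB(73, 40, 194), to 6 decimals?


Linearize each channel (sRGB transfer function): c = v/255; c_lin = c/12.92 if c ≤ 0.04045, else ((c+0.055)/1.055)^2.4
  R: 73/255 ≈ 0.286275 > 0.04045 → ((0.286275+0.055)/1.055)^2.4 ≈ 0.066626
  G: 40/255 ≈ 0.156863 > 0.04045 → ((0.156863+0.055)/1.055)^2.4 ≈ 0.021219
  B: 194/255 ≈ 0.760784 > 0.04045 → ((0.760784+0.055)/1.055)^2.4 ≈ 0.539479
R_lin = 0.066626, G_lin = 0.021219, B_lin = 0.539479
L = 0.2126×R + 0.7152×G + 0.0722×B
L = 0.2126×0.066626 + 0.7152×0.021219 + 0.0722×0.539479
L ≈ 0.068291


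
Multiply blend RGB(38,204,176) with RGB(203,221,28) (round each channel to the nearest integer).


Multiply: C = A×B/255, rounded to nearest integer
R: 38×203/255 = 7714/255 ≈ 30.251 → 30
G: 204×221/255 = 45084/255 ≈ 176.800 → 177
B: 176×28/255 = 4928/255 ≈ 19.325 → 19
= RGB(30, 177, 19)


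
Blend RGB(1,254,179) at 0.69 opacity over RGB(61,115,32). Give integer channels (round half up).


C = α×F + (1-α)×B, with 1-α = 0.31
R: 0.69×1 + 0.31×61 = 0.69 + 18.91 = 19.60 → 20
G: 0.69×254 + 0.31×115 = 175.26 + 35.65 = 210.91 → 211
B: 0.69×179 + 0.31×32 = 123.51 + 9.92 = 133.43 → 133
= RGB(20, 211, 133)


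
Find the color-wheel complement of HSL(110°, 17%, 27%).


Complement = opposite side of color wheel = hue + 180°
H' = (110 + 180) mod 360 = 290°
S and L unchanged.
= HSL(290°, 17%, 27%)


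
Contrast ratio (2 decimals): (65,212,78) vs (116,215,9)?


Linearize each sRGB channel c=v/255: c/12.92 if c ≤ 0.04045 else ((c+0.055)/1.055)^2.4
L = 0.2126×R_lin + 0.7152×G_lin + 0.0722×B_lin
Color 1 (65,212,78):
  R=65: 65/255≈0.2549 > 0.04045 → ((0.2549+0.055)/1.055)^2.4 ≈ 0.05286
  G=212: 212/255≈0.8314 > 0.04045 → ((0.8314+0.055)/1.055)^2.4 ≈ 0.65837
  B=78: 78/255≈0.3059 > 0.04045 → ((0.3059+0.055)/1.055)^2.4 ≈ 0.07619
  L1 = 0.2126×0.05286 + 0.7152×0.65837 + 0.0722×0.07619 ≈ 0.48761
Color 2 (116,215,9):
  R=116: 116/255≈0.4549 > 0.04045 → ((0.4549+0.055)/1.055)^2.4 ≈ 0.17465
  G=215: 215/255≈0.8431 > 0.04045 → ((0.8431+0.055)/1.055)^2.4 ≈ 0.67954
  B=9: 9/255≈0.0353 ≤ 0.04045 → 0.0353/12.92 ≈ 0.00273
  L2 = 0.2126×0.17465 + 0.7152×0.67954 + 0.0722×0.00273 ≈ 0.52334
Lighter = 0.52334, Darker = 0.48761
Ratio = (L_lighter + 0.05) / (L_darker + 0.05)
Ratio = (0.52334 + 0.05) / (0.48761 + 0.05) = 0.57334 / 0.53761 ≈ 1.0665
Ratio ≈ 1.07:1


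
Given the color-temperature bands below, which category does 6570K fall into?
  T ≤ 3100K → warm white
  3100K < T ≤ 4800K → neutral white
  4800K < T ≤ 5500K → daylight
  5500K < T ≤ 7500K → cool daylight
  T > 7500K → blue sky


Temperature: 6570K
5500K < 6570K ≤ 7500K → cool daylight
Classification: cool daylight


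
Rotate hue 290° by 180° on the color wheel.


New hue = (H + rotation) mod 360
New hue = (290 + 180) mod 360
= 470 mod 360
= 110°


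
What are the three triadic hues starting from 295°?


Triadic: equally spaced at 120° intervals
H1 = 295°
H2 = (295 + 120) mod 360 = 55°
H3 = (295 + 240) mod 360 = 175°
Triadic = 295°, 55°, 175°


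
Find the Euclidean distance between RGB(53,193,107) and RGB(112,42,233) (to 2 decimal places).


d = √[(R₁-R₂)² + (G₁-G₂)² + (B₁-B₂)²]
d = √[(53-112)² + (193-42)² + (107-233)²]
d = √[3481 + 22801 + 15876]
d = √42158
d ≈ 205.32


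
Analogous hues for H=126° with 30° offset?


Base hue: 126°
Left analog: (126 - 30) mod 360 = 96°
Right analog: (126 + 30) mod 360 = 156°
Analogous hues = 96° and 156°


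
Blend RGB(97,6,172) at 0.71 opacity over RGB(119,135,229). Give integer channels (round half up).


C = α×F + (1-α)×B, with 1-α = 0.29
R: 0.71×97 + 0.29×119 = 68.87 + 34.51 = 103.38 → 103
G: 0.71×6 + 0.29×135 = 4.26 + 39.15 = 43.41 → 43
B: 0.71×172 + 0.29×229 = 122.12 + 66.41 = 188.53 → 189
= RGB(103, 43, 189)


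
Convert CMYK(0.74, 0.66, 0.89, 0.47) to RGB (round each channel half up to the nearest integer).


R = 255 × (1-C) × (1-K) = 255 × 0.26 × 0.53 = 35.139 → 35
G = 255 × (1-M) × (1-K) = 255 × 0.34 × 0.53 = 45.951 → 46
B = 255 × (1-Y) × (1-K) = 255 × 0.11 × 0.53 = 14.8665 → 15
= RGB(35, 46, 15)


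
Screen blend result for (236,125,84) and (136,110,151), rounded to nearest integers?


Screen: C = 255 - (255-A)×(255-B)/255, rounded to nearest integer
R: 255 - (255-236)×(255-136)/255 = 255 - 2261/255 ≈ 255 - 8.867 = 246.133 → 246
G: 255 - (255-125)×(255-110)/255 = 255 - 18850/255 ≈ 255 - 73.922 = 181.078 → 181
B: 255 - (255-84)×(255-151)/255 = 255 - 17784/255 ≈ 255 - 69.741 = 185.259 → 185
= RGB(246, 181, 185)


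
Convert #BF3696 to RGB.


BF → 191 (R)
36 → 54 (G)
96 → 150 (B)
= RGB(191, 54, 150)


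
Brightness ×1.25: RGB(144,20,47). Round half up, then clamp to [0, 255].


Multiply each channel by 1.25, round half up, clamp to [0, 255]
R: 144×1.25 = 180
G: 20×1.25 = 25
B: 47×1.25 = 58.75 → round → 59
= RGB(180, 25, 59)


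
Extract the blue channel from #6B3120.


Color: #6B3120
R = 6B = 107
G = 31 = 49
B = 20 = 32
Blue = 32


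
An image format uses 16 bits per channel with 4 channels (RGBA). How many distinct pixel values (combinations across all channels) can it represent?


Total bits = 16 bits/channel × 4 channels = 64 bits
Distinct pixel values = 2^64
= 18,446,744,073,709,551,616 pixel values


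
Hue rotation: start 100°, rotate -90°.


New hue = (H + rotation) mod 360
New hue = (100 -90) mod 360
= 10 mod 360
= 10°


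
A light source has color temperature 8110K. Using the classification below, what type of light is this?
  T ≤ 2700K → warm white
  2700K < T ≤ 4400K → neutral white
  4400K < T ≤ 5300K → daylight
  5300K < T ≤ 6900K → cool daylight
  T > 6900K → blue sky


Temperature: 8110K
8110K > 6900K → blue sky
Classification: blue sky


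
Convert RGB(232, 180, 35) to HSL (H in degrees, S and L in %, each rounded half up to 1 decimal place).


Normalize: R'=232/255≈0.9098, G'=180/255≈0.7059, B'=35/255≈0.1373
Max=232/255, Min=35/255, Δ=Max-Min=197/255
L = (Max+Min)/2 = (232+35)/510 = 267/510 = 0.52352… → L = 52.4%
L > 0.5 → S = Δ/(2-Max-Min) = 197/(510-232-35) = 197/243 = 0.81069… → S = 81.1%
(the 1/255 factors cancel in S and H, so raw channel differences can be used)
Max is R' → H = 60 × (((G-B)/Δ) mod 6) = 60 × (((180-35)/197) mod 6)
  145/197 = 0.7360…
  H = 60 × 0.7360… = 44.162…° → H = 44.2°
= HSL(44.2°, 81.1%, 52.4%)


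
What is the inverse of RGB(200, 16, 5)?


Invert: (255-R, 255-G, 255-B)
R: 255-200 = 55
G: 255-16 = 239
B: 255-5 = 250
= RGB(55, 239, 250)


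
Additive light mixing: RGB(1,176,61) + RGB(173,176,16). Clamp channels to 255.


Additive: each channel = min(255, C₁+C₂)
R: 1+173 = 174 → 174
G: 176+176 = 352 → 255
B: 61+16 = 77 → 77
= RGB(174, 255, 77)


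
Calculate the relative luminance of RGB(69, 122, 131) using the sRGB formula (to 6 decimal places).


Linearize each channel (sRGB transfer function): c = v/255; c_lin = c/12.92 if c ≤ 0.04045, else ((c+0.055)/1.055)^2.4
  R: 69/255 ≈ 0.270588 > 0.04045 → ((0.270588+0.055)/1.055)^2.4 ≈ 0.059511
  G: 122/255 ≈ 0.478431 > 0.04045 → ((0.478431+0.055)/1.055)^2.4 ≈ 0.194618
  B: 131/255 ≈ 0.513725 > 0.04045 → ((0.513725+0.055)/1.055)^2.4 ≈ 0.226966
R_lin = 0.059511, G_lin = 0.194618, B_lin = 0.226966
L = 0.2126×R + 0.7152×G + 0.0722×B
L = 0.2126×0.059511 + 0.7152×0.194618 + 0.0722×0.226966
L ≈ 0.168230


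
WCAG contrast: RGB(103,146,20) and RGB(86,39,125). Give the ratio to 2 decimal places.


Linearize each sRGB channel c=v/255: c/12.92 if c ≤ 0.04045 else ((c+0.055)/1.055)^2.4
L = 0.2126×R_lin + 0.7152×G_lin + 0.0722×B_lin
Color 1 (103,146,20):
  R=103: 103/255≈0.4039 > 0.04045 → ((0.4039+0.055)/1.055)^2.4 ≈ 0.13563
  G=146: 146/255≈0.5725 > 0.04045 → ((0.5725+0.055)/1.055)^2.4 ≈ 0.28744
  B=20: 20/255≈0.0784 > 0.04045 → ((0.0784+0.055)/1.055)^2.4 ≈ 0.00700
  L1 = 0.2126×0.13563 + 0.7152×0.28744 + 0.0722×0.00700 ≈ 0.23492
Color 2 (86,39,125):
  R=86: 86/255≈0.3373 > 0.04045 → ((0.3373+0.055)/1.055)^2.4 ≈ 0.09306
  G=39: 39/255≈0.1529 > 0.04045 → ((0.1529+0.055)/1.055)^2.4 ≈ 0.02029
  B=125: 125/255≈0.4902 > 0.04045 → ((0.4902+0.055)/1.055)^2.4 ≈ 0.20508
  L2 = 0.2126×0.09306 + 0.7152×0.02029 + 0.0722×0.20508 ≈ 0.04910
Lighter = 0.23492, Darker = 0.04910
Ratio = (L_lighter + 0.05) / (L_darker + 0.05)
Ratio = (0.23492 + 0.05) / (0.04910 + 0.05) = 0.28492 / 0.09910 ≈ 2.8750
Ratio ≈ 2.88:1


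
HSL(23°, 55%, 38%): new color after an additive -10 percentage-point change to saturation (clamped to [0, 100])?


Original S = 55%
Adjustment = -10 percentage points
New S = 55 + (-10) = 45
Clamp to [0, 100] → 45
= HSL(23°, 45%, 38%)


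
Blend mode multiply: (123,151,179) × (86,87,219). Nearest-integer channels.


Multiply: C = A×B/255, rounded to nearest integer
R: 123×86/255 = 10578/255 ≈ 41.482 → 41
G: 151×87/255 = 13137/255 ≈ 51.518 → 52
B: 179×219/255 = 39201/255 ≈ 153.729 → 154
= RGB(41, 52, 154)


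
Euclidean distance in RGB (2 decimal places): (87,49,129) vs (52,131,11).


d = √[(R₁-R₂)² + (G₁-G₂)² + (B₁-B₂)²]
d = √[(87-52)² + (49-131)² + (129-11)²]
d = √[1225 + 6724 + 13924]
d = √21873
d ≈ 147.90


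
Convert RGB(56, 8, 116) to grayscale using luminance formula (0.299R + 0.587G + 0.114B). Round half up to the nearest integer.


Gray = 0.299×R + 0.587×G + 0.114×B
Gray = 0.299×56 + 0.587×8 + 0.114×116
Gray = 16.744 + 4.696 + 13.224
Gray = 34.664 → round half up → 35
Gray = 35


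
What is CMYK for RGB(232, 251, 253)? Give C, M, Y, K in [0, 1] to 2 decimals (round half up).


R'=232/255≈0.9098, G'=251/255≈0.9843, B'=253/255≈0.9922
K = 1 - max(R',G',B') = 1 - 253/255 = 2/255 = 0.00784… → 0.01
(1-R'-K)/(1-K) simplifies to (max-R)/max with max = 253:
C = (253-232)/253 = 21/253 = 0.08300… → 0.08
M = (253-251)/253 = 2/253 = 0.00790… → 0.01
Y = (253-253)/253 = 0/253 = 0 → 0.00
= CMYK(0.08, 0.01, 0.00, 0.01)


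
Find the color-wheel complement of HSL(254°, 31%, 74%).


Complement = opposite side of color wheel = hue + 180°
H' = (254 + 180) mod 360 = 74°
S and L unchanged.
= HSL(74°, 31%, 74%)


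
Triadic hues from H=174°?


Triadic: equally spaced at 120° intervals
H1 = 174°
H2 = (174 + 120) mod 360 = 294°
H3 = (174 + 240) mod 360 = 54°
Triadic = 174°, 294°, 54°


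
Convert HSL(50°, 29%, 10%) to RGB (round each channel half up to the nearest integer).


H=50°, S=0.29, L=0.10
C = (1-|2L-1|)×S = (1-|-0.80|)×0.29 = 0.058
H' = H/60 = 50/60 ≈ 0.8333; X = C×(1-|H' mod 2 - 1|) ≈ 0.0483
m = L - C/2 = 0.10 - 0.029 = 0.071
Sector ⌊H'⌋ = 0 → (R',G',B') = (0.058, ≈0.0483, 0.0)
RGB = ((R'+m)×255, (G'+m)×255, (B'+m)×255) = (32.895, 30.43, 18.105)
Round half up → RGB(33, 30, 18)


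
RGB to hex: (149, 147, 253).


R = 149 → 95 (hex)
G = 147 → 93 (hex)
B = 253 → FD (hex)
Hex = #9593FD


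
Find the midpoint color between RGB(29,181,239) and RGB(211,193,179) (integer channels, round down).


Midpoint: each channel = ⌊(C₁+C₂)/2⌋
R: ⌊(29+211)/2⌋ = 120
G: ⌊(181+193)/2⌋ = 187
B: ⌊(239+179)/2⌋ = 209
= RGB(120, 187, 209)


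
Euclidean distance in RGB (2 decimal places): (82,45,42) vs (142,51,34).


d = √[(R₁-R₂)² + (G₁-G₂)² + (B₁-B₂)²]
d = √[(82-142)² + (45-51)² + (42-34)²]
d = √[3600 + 36 + 64]
d = √3700
d ≈ 60.83


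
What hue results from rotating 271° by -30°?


New hue = (H + rotation) mod 360
New hue = (271 -30) mod 360
= 241 mod 360
= 241°


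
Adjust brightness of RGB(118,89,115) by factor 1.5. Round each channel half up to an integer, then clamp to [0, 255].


Multiply each channel by 1.5, round half up, clamp to [0, 255]
R: 118×1.5 = 177
G: 89×1.5 = 133.5 → round → 134
B: 115×1.5 = 172.5 → round → 173
= RGB(177, 134, 173)


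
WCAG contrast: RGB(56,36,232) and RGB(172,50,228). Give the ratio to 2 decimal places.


Linearize each sRGB channel c=v/255: c/12.92 if c ≤ 0.04045 else ((c+0.055)/1.055)^2.4
L = 0.2126×R_lin + 0.7152×G_lin + 0.0722×B_lin
Color 1 (56,36,232):
  R=56: 56/255≈0.2196 > 0.04045 → ((0.2196+0.055)/1.055)^2.4 ≈ 0.03955
  G=36: 36/255≈0.1412 > 0.04045 → ((0.1412+0.055)/1.055)^2.4 ≈ 0.01764
  B=232: 232/255≈0.9098 > 0.04045 → ((0.9098+0.055)/1.055)^2.4 ≈ 0.80695
  L1 = 0.2126×0.03955 + 0.7152×0.01764 + 0.0722×0.80695 ≈ 0.07929
Color 2 (172,50,228):
  R=172: 172/255≈0.6745 > 0.04045 → ((0.6745+0.055)/1.055)^2.4 ≈ 0.41254
  G=50: 50/255≈0.1961 > 0.04045 → ((0.1961+0.055)/1.055)^2.4 ≈ 0.03190
  B=228: 228/255≈0.8941 > 0.04045 → ((0.8941+0.055)/1.055)^2.4 ≈ 0.77582
  L2 = 0.2126×0.41254 + 0.7152×0.03190 + 0.0722×0.77582 ≈ 0.16653
Lighter = 0.16653, Darker = 0.07929
Ratio = (L_lighter + 0.05) / (L_darker + 0.05)
Ratio = (0.16653 + 0.05) / (0.07929 + 0.05) = 0.21653 / 0.12929 ≈ 1.6748
Ratio ≈ 1.67:1


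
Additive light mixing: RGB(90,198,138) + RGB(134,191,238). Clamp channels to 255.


Additive: each channel = min(255, C₁+C₂)
R: 90+134 = 224 → 224
G: 198+191 = 389 → 255
B: 138+238 = 376 → 255
= RGB(224, 255, 255)


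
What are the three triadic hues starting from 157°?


Triadic: equally spaced at 120° intervals
H1 = 157°
H2 = (157 + 120) mod 360 = 277°
H3 = (157 + 240) mod 360 = 37°
Triadic = 157°, 277°, 37°


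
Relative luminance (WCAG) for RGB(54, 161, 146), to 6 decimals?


Linearize each channel (sRGB transfer function): c = v/255; c_lin = c/12.92 if c ≤ 0.04045, else ((c+0.055)/1.055)^2.4
  R: 54/255 ≈ 0.211765 > 0.04045 → ((0.211765+0.055)/1.055)^2.4 ≈ 0.036889
  G: 161/255 ≈ 0.631373 > 0.04045 → ((0.631373+0.055)/1.055)^2.4 ≈ 0.356400
  B: 146/255 ≈ 0.572549 > 0.04045 → ((0.572549+0.055)/1.055)^2.4 ≈ 0.287441
R_lin = 0.036889, G_lin = 0.356400, B_lin = 0.287441
L = 0.2126×R + 0.7152×G + 0.0722×B
L = 0.2126×0.036889 + 0.7152×0.356400 + 0.0722×0.287441
L ≈ 0.283493


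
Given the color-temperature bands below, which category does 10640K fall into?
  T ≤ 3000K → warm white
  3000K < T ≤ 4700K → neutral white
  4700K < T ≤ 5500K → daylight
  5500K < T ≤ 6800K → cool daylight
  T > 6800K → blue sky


Temperature: 10640K
10640K > 6800K → blue sky
Classification: blue sky


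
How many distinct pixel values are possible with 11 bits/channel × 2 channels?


Total bits = 11 bits/channel × 2 channels = 22 bits
Distinct pixel values = 2^22
= 4,194,304 pixel values


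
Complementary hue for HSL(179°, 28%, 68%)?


Complement = opposite side of color wheel = hue + 180°
H' = (179 + 180) mod 360 = 359°
S and L unchanged.
= HSL(359°, 28%, 68%)


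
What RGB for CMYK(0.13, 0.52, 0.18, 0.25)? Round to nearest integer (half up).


R = 255 × (1-C) × (1-K) = 255 × 0.87 × 0.75 = 166.3875 → 166
G = 255 × (1-M) × (1-K) = 255 × 0.48 × 0.75 = 91.8 → 92
B = 255 × (1-Y) × (1-K) = 255 × 0.82 × 0.75 = 156.825 → 157
= RGB(166, 92, 157)


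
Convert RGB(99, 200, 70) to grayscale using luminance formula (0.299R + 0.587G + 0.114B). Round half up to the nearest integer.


Gray = 0.299×R + 0.587×G + 0.114×B
Gray = 0.299×99 + 0.587×200 + 0.114×70
Gray = 29.601 + 117.400 + 7.980
Gray = 154.981 → round half up → 155
Gray = 155


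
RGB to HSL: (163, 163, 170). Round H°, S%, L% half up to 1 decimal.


Normalize: R'=163/255≈0.6392, G'=163/255≈0.6392, B'=170/255≈0.6667
Max=170/255, Min=163/255, Δ=Max-Min=7/255
L = (Max+Min)/2 = (170+163)/510 = 333/510 = 0.65294… → L = 65.3%
L > 0.5 → S = Δ/(2-Max-Min) = 7/(510-170-163) = 7/177 = 0.03954… → S = 4.0%
(the 1/255 factors cancel in S and H, so raw channel differences can be used)
Max is B' → H = 60 × ((R-G)/Δ + 4) = 60 × ((163-163)/7 + 4)
  0/7 + 4 = 0 + 4 = 4
  H = 60 × 4 = 240° → H = 240.0°
= HSL(240.0°, 4.0%, 65.3%)


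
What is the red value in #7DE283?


Color: #7DE283
R = 7D = 125
G = E2 = 226
B = 83 = 131
Red = 125


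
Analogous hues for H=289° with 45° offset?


Base hue: 289°
Left analog: (289 - 45) mod 360 = 244°
Right analog: (289 + 45) mod 360 = 334°
Analogous hues = 244° and 334°


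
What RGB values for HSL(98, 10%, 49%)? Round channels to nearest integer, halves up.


H=98°, S=0.10, L=0.49
C = (1-|2L-1|)×S = (1-|-0.02|)×0.10 = 0.098
H' = H/60 = 98/60 ≈ 1.6333; X = C×(1-|H' mod 2 - 1|) ≈ 0.0359
m = L - C/2 = 0.49 - 0.049 = 0.441
Sector ⌊H'⌋ = 1 → (R',G',B') = (≈0.0359, 0.098, 0.0)
RGB = ((R'+m)×255, (G'+m)×255, (B'+m)×255) = (121.618, 137.445, 112.455)
Round half up → RGB(122, 137, 112)


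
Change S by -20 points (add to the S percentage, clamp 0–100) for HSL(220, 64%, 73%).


Original S = 64%
Adjustment = -20 percentage points
New S = 64 + (-20) = 44
Clamp to [0, 100] → 44
= HSL(220°, 44%, 73%)


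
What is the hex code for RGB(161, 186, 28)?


R = 161 → A1 (hex)
G = 186 → BA (hex)
B = 28 → 1C (hex)
Hex = #A1BA1C


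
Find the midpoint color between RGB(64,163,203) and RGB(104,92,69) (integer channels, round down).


Midpoint: each channel = ⌊(C₁+C₂)/2⌋
R: ⌊(64+104)/2⌋ = 84
G: ⌊(163+92)/2⌋ = 127
B: ⌊(203+69)/2⌋ = 136
= RGB(84, 127, 136)


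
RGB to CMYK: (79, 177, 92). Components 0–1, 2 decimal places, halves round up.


R'=79/255≈0.3098, G'=177/255≈0.6941, B'=92/255≈0.3608
K = 1 - max(R',G',B') = 1 - 177/255 = 78/255 = 0.30588… → 0.31
(1-R'-K)/(1-K) simplifies to (max-R)/max with max = 177:
C = (177-79)/177 = 98/177 = 0.55367… → 0.55
M = (177-177)/177 = 0/177 = 0 → 0.00
Y = (177-92)/177 = 85/177 = 0.48022… → 0.48
= CMYK(0.55, 0.00, 0.48, 0.31)


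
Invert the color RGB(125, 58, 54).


Invert: (255-R, 255-G, 255-B)
R: 255-125 = 130
G: 255-58 = 197
B: 255-54 = 201
= RGB(130, 197, 201)


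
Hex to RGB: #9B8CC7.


9B → 155 (R)
8C → 140 (G)
C7 → 199 (B)
= RGB(155, 140, 199)
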